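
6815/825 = 8 + 43/165 = 8.26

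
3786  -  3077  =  709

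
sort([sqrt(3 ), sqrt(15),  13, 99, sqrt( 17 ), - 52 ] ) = [-52, sqrt( 3 ), sqrt(15 ), sqrt(17 ) , 13, 99]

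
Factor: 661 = 661^1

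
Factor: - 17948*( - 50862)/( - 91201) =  - 912871176/91201 = - 2^3*3^1*7^3*11^( - 1 ) * 173^1 * 641^1*8291^( - 1)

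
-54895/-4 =13723+ 3/4 =13723.75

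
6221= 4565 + 1656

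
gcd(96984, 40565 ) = 1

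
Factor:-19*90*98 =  - 167580 = - 2^2*3^2*5^1*7^2*19^1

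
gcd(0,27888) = 27888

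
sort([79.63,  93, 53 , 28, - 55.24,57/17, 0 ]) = [ - 55.24, 0 , 57/17 , 28, 53, 79.63,93]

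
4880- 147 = 4733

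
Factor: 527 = 17^1*31^1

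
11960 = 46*260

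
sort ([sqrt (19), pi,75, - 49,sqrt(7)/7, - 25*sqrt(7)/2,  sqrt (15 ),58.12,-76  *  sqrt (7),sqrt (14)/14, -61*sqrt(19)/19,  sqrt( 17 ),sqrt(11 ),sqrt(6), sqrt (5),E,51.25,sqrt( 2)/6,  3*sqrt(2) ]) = [ - 76*sqrt(7 ), - 49,-25*sqrt( 7)/2, - 61*sqrt( 19) /19,sqrt( 2) /6,sqrt(14 )/14,sqrt( 7)/7,sqrt (5 ),sqrt( 6),E,pi,sqrt( 11 )  ,  sqrt( 15), sqrt( 17), 3*sqrt (2),sqrt( 19) , 51.25,58.12,75] 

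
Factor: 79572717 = 3^2*7^2 * 180437^1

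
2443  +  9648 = 12091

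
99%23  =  7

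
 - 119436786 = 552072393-671509179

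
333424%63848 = 14184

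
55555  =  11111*5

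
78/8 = 9 + 3/4 = 9.75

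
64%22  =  20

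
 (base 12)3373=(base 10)5703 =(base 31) 5SU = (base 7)22425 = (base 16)1647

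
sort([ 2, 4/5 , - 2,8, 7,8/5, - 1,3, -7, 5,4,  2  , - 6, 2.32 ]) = [ - 7 ,  -  6, - 2,  -  1,4/5,8/5,  2,  2,2.32,3,4, 5,7,8 ] 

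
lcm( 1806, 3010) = 9030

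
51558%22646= 6266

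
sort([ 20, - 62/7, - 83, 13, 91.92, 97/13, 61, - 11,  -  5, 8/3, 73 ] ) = [ - 83, - 11,  -  62/7, - 5, 8/3, 97/13, 13, 20, 61 , 73, 91.92] 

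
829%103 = 5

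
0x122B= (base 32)4hb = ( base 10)4651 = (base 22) 9d9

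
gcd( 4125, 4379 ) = 1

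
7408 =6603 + 805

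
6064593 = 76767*79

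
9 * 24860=223740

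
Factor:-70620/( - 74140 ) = 3^1 * 107^1*337^( - 1) =321/337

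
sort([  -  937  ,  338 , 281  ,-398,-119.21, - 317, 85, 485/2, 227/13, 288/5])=[-937, - 398,-317,  -  119.21, 227/13,288/5, 85, 485/2, 281, 338]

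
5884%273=151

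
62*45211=2803082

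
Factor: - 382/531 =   -  2^1*3^(  -  2 )  *59^( - 1)*191^1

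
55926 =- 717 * ( - 78) 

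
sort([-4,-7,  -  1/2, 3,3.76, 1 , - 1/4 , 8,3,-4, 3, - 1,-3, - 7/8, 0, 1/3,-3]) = [-7  , - 4, - 4,-3,-3, - 1 ,-7/8, - 1/2,  -  1/4,  0, 1/3,1,3, 3,3, 3.76, 8]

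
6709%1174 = 839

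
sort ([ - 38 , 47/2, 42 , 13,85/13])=[ - 38,85/13,13,47/2,  42] 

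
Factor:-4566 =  - 2^1* 3^1*761^1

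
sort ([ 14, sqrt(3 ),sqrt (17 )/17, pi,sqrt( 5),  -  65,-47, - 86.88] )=[ - 86.88, - 65, - 47, sqrt( 17)/17,sqrt( 3), sqrt(5),pi, 14] 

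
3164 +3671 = 6835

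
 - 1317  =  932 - 2249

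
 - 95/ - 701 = 95/701= 0.14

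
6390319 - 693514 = 5696805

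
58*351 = 20358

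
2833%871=220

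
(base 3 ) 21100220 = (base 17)119f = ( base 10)5370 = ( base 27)79O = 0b1010011111010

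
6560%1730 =1370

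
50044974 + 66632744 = 116677718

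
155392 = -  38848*( - 4 )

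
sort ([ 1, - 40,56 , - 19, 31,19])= [ - 40, - 19, 1, 19, 31, 56 ] 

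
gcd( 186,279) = 93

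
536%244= 48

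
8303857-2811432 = 5492425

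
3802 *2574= 9786348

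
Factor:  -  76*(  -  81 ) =6156  =  2^2* 3^4* 19^1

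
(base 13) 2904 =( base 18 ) 104F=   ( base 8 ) 13437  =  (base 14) 222b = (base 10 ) 5919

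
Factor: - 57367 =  - 57367^1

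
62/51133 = 62/51133 = 0.00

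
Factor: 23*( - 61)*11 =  - 11^1*23^1*61^1 = - 15433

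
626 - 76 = 550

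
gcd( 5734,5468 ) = 2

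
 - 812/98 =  -58/7= -8.29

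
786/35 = 786/35   =  22.46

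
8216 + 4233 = 12449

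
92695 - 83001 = 9694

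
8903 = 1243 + 7660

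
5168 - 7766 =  - 2598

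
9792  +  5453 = 15245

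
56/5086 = 28/2543=0.01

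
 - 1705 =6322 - 8027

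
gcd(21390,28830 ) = 930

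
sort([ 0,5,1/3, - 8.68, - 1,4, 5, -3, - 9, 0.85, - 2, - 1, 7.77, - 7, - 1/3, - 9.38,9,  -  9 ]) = [ - 9.38, - 9  , - 9, - 8.68, - 7, - 3, - 2, - 1,-1, - 1/3, 0,  1/3,  0.85,4, 5,5,7.77, 9]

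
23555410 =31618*745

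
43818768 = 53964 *812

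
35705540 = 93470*382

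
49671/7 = 49671/7 = 7095.86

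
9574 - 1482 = 8092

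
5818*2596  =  15103528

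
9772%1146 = 604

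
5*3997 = 19985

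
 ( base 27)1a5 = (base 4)33230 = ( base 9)1335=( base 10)1004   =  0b1111101100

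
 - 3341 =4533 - 7874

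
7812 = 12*651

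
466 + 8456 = 8922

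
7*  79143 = 554001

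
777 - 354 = 423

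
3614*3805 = 13751270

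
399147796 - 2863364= 396284432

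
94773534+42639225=137412759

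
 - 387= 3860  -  4247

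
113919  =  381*299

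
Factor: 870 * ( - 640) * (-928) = 516710400 = 2^13 * 3^1*5^2*29^2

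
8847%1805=1627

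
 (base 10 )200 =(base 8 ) 310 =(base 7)404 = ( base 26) 7i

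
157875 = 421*375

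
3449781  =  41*84141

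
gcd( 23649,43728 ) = 3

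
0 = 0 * 96941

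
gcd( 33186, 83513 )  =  1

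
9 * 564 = 5076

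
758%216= 110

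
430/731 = 10/17 =0.59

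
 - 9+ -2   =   - 11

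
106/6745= 106/6745=0.02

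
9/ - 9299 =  - 9/9299 = - 0.00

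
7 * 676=4732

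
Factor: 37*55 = 5^1*11^1*37^1 = 2035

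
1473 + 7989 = 9462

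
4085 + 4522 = 8607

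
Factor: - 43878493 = -43878493^1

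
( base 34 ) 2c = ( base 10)80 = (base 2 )1010000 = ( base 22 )3e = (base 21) 3h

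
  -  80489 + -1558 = - 82047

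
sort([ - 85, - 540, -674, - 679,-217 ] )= [-679,- 674,-540,  -  217,  -  85] 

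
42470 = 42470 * 1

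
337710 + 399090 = 736800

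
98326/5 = 19665+1/5 = 19665.20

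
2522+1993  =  4515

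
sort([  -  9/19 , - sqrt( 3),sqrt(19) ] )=[ - sqrt(3), - 9/19, sqrt(19) ]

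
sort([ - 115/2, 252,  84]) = [ - 115/2, 84,252 ]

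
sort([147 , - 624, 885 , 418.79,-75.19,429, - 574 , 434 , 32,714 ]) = [ - 624 ,-574,-75.19,32,147, 418.79,429,434, 714,885 ] 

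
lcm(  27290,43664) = 218320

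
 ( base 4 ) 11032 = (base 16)14e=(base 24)DM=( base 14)19C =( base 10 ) 334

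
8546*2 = 17092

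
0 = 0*686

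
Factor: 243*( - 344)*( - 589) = 2^3*3^5*19^1*31^1*43^1 = 49235688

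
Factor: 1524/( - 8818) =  - 2^1*3^1*127^1  *4409^( - 1)= - 762/4409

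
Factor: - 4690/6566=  - 5/7= -5^1*7^(-1 ) 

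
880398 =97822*9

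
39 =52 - 13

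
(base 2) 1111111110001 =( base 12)4895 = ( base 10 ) 8177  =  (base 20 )108H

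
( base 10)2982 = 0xBA6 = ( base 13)1485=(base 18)93c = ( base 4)232212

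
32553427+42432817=74986244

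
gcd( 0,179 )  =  179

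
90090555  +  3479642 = 93570197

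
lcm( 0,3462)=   0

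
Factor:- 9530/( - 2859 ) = 10/3 = 2^1*3^( - 1)*5^1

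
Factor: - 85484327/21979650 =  - 2^(  -  1) * 3^( - 1) * 5^ ( - 2 ) * 7^( - 1)*11^ ( - 2)*173^( - 1)*3863^1*22129^1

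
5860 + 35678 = 41538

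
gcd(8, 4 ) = 4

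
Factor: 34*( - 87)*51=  - 150858 =- 2^1*3^2*17^2*29^1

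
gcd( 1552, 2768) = 16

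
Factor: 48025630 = 2^1*5^1 * 37^1*293^1*443^1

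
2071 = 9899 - 7828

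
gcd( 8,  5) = 1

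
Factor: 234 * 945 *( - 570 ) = -126044100 = - 2^2 *3^6*5^2 * 7^1*13^1*19^1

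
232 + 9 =241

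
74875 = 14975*5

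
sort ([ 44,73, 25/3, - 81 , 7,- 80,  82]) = [  -  81, - 80 , 7,25/3,44,73, 82 ]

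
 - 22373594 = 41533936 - 63907530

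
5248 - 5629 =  - 381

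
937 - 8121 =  - 7184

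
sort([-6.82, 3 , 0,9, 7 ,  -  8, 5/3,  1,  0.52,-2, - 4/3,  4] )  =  [-8,-6.82,-2, - 4/3, 0,0.52, 1,5/3,3, 4, 7, 9 ] 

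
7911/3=2637 = 2637.00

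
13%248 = 13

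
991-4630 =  - 3639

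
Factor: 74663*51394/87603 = 3837230222/87603 = 2^1*3^( - 1 )*7^1* 197^1*379^1*3671^1 * 29201^(-1 )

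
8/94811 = 8/94811 = 0.00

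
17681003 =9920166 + 7760837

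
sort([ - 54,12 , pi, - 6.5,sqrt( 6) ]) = [ - 54,-6.5,  sqrt( 6 ),pi,12]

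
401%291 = 110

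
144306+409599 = 553905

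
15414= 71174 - 55760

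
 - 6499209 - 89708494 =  - 96207703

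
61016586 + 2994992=64011578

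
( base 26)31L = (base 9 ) 2755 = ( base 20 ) 53F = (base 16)81B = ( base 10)2075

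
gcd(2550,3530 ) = 10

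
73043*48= 3506064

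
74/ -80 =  - 37/40 = - 0.93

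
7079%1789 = 1712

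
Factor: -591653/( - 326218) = 2^( - 1)*163109^( - 1)*591653^1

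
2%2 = 0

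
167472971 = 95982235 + 71490736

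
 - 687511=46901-734412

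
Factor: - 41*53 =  - 41^1*53^1 = - 2173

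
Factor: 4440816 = 2^4*3^2*30839^1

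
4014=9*446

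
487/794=487/794 = 0.61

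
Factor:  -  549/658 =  - 2^( - 1)*3^2*7^( - 1)*47^( - 1)*61^1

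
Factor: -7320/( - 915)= 8 = 2^3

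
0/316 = 0 = 0.00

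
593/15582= 593/15582 = 0.04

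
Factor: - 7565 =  - 5^1*17^1*89^1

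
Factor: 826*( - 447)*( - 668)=246640296 = 2^3*3^1*7^1* 59^1 * 149^1*167^1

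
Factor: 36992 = 2^7*17^2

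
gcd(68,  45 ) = 1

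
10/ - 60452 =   -  5/30226 = -0.00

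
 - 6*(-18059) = 108354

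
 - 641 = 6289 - 6930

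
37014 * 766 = 28352724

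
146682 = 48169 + 98513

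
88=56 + 32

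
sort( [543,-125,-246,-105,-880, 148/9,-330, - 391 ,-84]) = [ - 880, - 391, - 330, - 246,  -  125, - 105 ,-84, 148/9, 543 ] 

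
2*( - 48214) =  - 96428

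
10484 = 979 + 9505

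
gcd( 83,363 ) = 1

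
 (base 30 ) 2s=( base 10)88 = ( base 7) 154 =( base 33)2M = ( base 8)130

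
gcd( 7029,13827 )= 33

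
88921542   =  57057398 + 31864144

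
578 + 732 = 1310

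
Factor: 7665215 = 5^1*17^1*31^1*2909^1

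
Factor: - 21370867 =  - 7^1 * 37^1 * 109^1*757^1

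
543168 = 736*738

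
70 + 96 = 166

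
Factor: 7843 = 11^1*23^1*31^1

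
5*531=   2655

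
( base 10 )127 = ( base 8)177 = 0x7F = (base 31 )43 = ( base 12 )A7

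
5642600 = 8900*634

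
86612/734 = 118 = 118.00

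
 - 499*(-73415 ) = 36634085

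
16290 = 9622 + 6668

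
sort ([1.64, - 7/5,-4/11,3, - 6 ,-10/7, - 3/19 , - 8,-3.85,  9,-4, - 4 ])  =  [ - 8 ,-6,- 4 , - 4 , - 3.85,-10/7,- 7/5,-4/11 , - 3/19,1.64,3, 9] 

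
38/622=19/311 = 0.06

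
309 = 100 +209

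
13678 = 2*6839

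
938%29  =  10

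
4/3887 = 4/3887 = 0.00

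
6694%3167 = 360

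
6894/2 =3447  =  3447.00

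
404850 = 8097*50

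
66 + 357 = 423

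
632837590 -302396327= 330441263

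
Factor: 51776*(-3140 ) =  - 162576640 =-  2^8*5^1*157^1*809^1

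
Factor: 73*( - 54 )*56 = - 2^4*3^3*7^1*73^1 = - 220752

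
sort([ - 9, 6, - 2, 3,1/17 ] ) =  [ - 9, - 2,1/17,3, 6]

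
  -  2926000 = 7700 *( - 380 ) 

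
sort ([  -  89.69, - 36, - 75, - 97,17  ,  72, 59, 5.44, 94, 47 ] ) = [ - 97,-89.69,-75,- 36, 5.44, 17, 47,59, 72, 94]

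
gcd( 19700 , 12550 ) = 50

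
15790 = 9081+6709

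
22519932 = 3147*7156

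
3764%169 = 46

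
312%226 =86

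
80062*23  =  1841426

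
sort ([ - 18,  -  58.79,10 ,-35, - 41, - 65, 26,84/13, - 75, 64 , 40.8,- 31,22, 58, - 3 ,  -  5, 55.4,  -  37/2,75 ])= [ - 75,-65,-58.79 , -41, - 35, - 31,  -  37/2,-18,-5,-3,84/13,  10,22, 26, 40.8, 55.4,58, 64, 75 ] 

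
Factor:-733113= -3^2*81457^1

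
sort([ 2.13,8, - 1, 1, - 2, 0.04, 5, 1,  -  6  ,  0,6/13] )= [ - 6, - 2, - 1, 0, 0.04,6/13, 1, 1,2.13, 5,8 ] 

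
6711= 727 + 5984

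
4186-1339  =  2847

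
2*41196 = 82392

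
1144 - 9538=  - 8394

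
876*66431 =58193556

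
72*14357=1033704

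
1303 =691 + 612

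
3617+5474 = 9091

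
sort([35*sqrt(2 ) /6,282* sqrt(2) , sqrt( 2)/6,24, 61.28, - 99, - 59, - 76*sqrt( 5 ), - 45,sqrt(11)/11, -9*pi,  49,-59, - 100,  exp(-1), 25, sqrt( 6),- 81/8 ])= [ - 76 * sqrt (5 ),-100, - 99,-59,-59, - 45  , - 9*pi, - 81/8, sqrt ( 2)/6, sqrt( 11 )/11,exp(-1),sqrt(6), 35*sqrt( 2) /6,24, 25 , 49,61.28,282*sqrt(2 ) ]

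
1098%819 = 279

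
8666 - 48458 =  - 39792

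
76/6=12  +  2/3=12.67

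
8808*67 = 590136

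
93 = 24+69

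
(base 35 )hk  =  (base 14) 31d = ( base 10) 615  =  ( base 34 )I3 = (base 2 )1001100111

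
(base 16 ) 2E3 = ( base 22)1bd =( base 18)251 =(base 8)1343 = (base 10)739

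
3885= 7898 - 4013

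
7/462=1/66 = 0.02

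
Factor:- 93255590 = -2^1*5^1*29^1* 321571^1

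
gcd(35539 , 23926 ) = 7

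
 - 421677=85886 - 507563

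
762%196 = 174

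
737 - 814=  - 77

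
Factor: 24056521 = 24056521^1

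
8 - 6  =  2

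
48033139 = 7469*6431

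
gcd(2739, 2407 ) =83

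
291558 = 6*48593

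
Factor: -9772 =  - 2^2*7^1*349^1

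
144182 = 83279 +60903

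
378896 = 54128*7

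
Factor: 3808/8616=2^2 * 3^ ( - 1)*7^1*17^1 * 359^( - 1) = 476/1077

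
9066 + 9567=18633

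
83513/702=83513/702 = 118.96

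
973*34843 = 33902239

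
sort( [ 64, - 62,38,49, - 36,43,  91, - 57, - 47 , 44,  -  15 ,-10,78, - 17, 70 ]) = [  -  62, - 57, - 47,- 36, - 17, - 15,- 10, 38 , 43,44, 49, 64,70, 78,91 ]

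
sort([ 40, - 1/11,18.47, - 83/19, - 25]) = [ - 25 ,- 83/19, - 1/11,18.47 , 40] 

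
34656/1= 34656  =  34656.00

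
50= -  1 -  - 51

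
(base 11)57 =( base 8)76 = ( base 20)32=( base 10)62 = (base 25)2C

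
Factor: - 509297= - 509297^1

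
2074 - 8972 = - 6898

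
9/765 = 1/85 =0.01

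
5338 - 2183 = 3155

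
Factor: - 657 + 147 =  - 2^1*3^1*5^1* 17^1= - 510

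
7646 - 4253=3393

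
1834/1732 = 917/866 = 1.06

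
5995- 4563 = 1432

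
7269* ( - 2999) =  - 21799731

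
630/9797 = 630/9797= 0.06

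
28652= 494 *58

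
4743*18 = 85374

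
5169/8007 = 1723/2669 = 0.65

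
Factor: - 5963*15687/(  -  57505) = 13363083/8215 = 3^3*5^ (-1)*31^ ( - 1)*53^( - 1) * 67^1  *  83^1 * 89^1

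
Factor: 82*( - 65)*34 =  - 2^2*5^1*13^1*17^1*41^1 = - 181220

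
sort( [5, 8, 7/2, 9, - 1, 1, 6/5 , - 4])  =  [ - 4,- 1, 1, 6/5, 7/2,  5,8,9]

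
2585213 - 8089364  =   - 5504151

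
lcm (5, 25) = 25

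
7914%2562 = 228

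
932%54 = 14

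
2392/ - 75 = - 2392/75=- 31.89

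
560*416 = 232960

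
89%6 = 5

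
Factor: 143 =11^1*13^1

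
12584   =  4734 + 7850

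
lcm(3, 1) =3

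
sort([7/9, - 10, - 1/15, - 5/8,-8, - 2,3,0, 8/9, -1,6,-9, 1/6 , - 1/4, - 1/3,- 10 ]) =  [ - 10, - 10, - 9,-8, - 2, - 1, - 5/8, - 1/3,-1/4, - 1/15, 0,1/6, 7/9, 8/9, 3,6] 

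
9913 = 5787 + 4126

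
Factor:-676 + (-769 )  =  -1445  =  -  5^1*17^2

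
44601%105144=44601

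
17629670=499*35330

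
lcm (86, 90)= 3870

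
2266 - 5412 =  - 3146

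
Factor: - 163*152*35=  - 867160 = - 2^3 * 5^1*7^1*19^1*163^1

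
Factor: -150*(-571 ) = 85650  =  2^1*3^1*5^2*571^1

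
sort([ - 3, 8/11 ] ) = [-3, 8/11 ] 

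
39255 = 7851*5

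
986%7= 6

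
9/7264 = 9/7264 = 0.00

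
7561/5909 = 1  +  1652/5909 = 1.28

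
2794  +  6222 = 9016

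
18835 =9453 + 9382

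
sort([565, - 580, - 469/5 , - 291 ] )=[ - 580, - 291, - 469/5, 565]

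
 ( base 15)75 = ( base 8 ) 156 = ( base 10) 110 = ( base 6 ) 302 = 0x6E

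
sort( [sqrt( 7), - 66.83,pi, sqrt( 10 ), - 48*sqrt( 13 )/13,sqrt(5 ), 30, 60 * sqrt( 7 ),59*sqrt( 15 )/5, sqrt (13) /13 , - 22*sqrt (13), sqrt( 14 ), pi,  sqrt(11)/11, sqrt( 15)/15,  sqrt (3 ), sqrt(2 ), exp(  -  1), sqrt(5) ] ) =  [ -22*sqrt(13 ), - 66.83, -48*sqrt(13 ) /13 , sqrt(15)/15,sqrt( 13 )/13, sqrt(11 ) /11, exp( - 1), sqrt( 2 ),sqrt( 3), sqrt(5), sqrt(5 ) , sqrt(7), pi, pi, sqrt( 10), sqrt( 14), 30, 59 * sqrt( 15)/5,60*sqrt(7 ) ] 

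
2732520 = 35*78072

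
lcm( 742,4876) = 34132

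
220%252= 220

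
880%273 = 61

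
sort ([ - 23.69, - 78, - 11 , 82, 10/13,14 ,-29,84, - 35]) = [ -78, -35, - 29, - 23.69, - 11, 10/13,14, 82,84] 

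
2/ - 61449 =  - 2/61449 = -0.00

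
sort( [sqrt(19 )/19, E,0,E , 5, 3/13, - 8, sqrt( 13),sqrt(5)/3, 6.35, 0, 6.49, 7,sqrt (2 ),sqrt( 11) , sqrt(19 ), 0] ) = [ - 8, 0, 0, 0,sqrt( 19 )/19, 3/13,  sqrt ( 5)/3, sqrt( 2), E, E,sqrt ( 11), sqrt(  13), sqrt( 19),5 , 6.35,  6.49,7]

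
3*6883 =20649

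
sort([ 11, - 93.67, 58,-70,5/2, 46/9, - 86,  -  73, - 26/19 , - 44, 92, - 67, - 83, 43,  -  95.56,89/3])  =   [-95.56, - 93.67,-86, - 83,-73, - 70 , - 67, - 44, - 26/19,5/2,  46/9,11, 89/3,43, 58,  92] 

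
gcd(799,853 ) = 1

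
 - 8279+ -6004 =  - 14283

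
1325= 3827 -2502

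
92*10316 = 949072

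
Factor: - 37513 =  - 7^1*23^1*233^1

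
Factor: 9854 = 2^1*13^1 * 379^1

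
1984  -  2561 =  - 577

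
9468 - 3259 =6209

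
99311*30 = 2979330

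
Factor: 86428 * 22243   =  2^2*13^1 * 17^1  *29^1*31^1 * 41^1 * 59^1   =  1922418004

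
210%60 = 30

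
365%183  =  182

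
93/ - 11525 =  - 93/11525= - 0.01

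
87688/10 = 8768+4/5 = 8768.80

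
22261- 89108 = -66847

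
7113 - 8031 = -918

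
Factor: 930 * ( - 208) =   -  193440 =- 2^5*3^1*5^1*13^1*31^1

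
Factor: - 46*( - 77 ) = 2^1*7^1*11^1*23^1 = 3542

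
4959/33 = 1653/11 = 150.27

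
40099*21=842079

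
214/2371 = 214/2371 = 0.09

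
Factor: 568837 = 17^1 * 33461^1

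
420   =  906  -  486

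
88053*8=704424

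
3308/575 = 5  +  433/575=5.75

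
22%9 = 4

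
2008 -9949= -7941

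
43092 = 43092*1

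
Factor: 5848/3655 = 2^3 * 5^(-1) = 8/5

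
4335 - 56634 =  - 52299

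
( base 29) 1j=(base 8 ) 60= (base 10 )48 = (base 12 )40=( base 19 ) 2A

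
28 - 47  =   - 19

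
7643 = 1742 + 5901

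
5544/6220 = 1386/1555 = 0.89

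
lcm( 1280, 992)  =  39680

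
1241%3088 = 1241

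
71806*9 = 646254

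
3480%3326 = 154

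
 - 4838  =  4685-9523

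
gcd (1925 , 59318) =7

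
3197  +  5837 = 9034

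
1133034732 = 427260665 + 705774067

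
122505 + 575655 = 698160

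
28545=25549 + 2996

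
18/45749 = 18/45749= 0.00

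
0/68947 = 0=0.00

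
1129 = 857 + 272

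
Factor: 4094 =2^1 *23^1 * 89^1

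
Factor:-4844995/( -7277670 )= 2^( - 1 )*3^( - 2)*47^1*53^1*  389^1*80863^(-1) = 968999/1455534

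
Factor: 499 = 499^1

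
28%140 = 28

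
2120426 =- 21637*(-98) 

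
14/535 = 14/535 = 0.03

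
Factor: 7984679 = 17^1*469687^1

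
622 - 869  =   - 247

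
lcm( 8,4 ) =8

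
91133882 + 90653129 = 181787011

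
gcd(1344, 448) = 448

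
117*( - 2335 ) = - 273195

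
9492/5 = 9492/5=1898.40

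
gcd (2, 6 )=2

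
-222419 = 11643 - 234062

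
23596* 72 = 1698912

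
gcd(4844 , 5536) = 692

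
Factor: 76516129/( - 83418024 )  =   - 2^( - 3) * 3^( - 1) * 31^(-1) * 409^1*112121^( - 1 ) * 187081^1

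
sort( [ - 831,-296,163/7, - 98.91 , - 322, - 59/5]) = [ -831, - 322, -296, - 98.91, - 59/5,163/7]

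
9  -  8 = 1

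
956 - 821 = 135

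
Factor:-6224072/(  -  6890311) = 2^3*131^1*2251^ ( - 1)*  3061^( - 1 )*5939^1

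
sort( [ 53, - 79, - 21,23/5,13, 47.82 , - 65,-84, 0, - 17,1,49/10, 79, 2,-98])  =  [ - 98, -84,-79 , - 65, - 21, - 17,0,1,  2,23/5, 49/10, 13, 47.82,53 , 79] 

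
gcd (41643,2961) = 63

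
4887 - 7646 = -2759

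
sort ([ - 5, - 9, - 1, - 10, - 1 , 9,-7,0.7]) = [ - 10, - 9, - 7,-5, - 1, - 1 , 0.7,9]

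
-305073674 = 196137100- 501210774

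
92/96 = 23/24 = 0.96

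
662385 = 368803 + 293582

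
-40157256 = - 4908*8182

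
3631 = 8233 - 4602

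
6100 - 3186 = 2914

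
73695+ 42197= 115892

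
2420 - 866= 1554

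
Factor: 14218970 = 2^1 *5^1*17^1*83641^1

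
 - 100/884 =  - 25/221 = - 0.11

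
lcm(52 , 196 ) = 2548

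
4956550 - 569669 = 4386881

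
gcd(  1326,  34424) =26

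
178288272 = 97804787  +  80483485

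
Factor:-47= - 47^1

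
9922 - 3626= 6296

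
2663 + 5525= 8188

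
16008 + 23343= 39351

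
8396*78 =654888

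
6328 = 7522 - 1194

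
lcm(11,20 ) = 220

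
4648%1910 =828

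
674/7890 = 337/3945= 0.09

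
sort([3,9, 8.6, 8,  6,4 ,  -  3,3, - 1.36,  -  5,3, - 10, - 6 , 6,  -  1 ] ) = [  -  10, - 6, - 5, - 3, - 1.36, - 1, 3,3,  3, 4,6 , 6,8,8.6,9] 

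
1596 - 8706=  - 7110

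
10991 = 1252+9739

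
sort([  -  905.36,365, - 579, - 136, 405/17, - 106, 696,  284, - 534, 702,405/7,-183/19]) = [ -905.36,-579, - 534,  -  136, - 106, - 183/19, 405/17,  405/7, 284,  365, 696, 702]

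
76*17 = 1292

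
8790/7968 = 1465/1328 =1.10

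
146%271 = 146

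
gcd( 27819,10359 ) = 9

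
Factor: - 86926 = -2^1*7^2*887^1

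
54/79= 54/79= 0.68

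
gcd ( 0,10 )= 10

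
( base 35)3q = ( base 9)155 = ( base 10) 131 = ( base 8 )203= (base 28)4j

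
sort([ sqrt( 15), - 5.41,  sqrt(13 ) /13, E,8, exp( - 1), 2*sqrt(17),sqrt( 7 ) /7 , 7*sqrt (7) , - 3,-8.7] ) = [  -  8.7, - 5.41, - 3,sqrt (13)/13, exp( - 1) , sqrt( 7)/7, E, sqrt ( 15),8,2*sqrt (17) , 7*sqrt( 7)]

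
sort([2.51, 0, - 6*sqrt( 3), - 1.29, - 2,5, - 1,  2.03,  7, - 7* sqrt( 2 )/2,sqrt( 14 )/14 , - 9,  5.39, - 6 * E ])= [ - 6 * E,  -  6 * sqrt(3), - 9, - 7*sqrt( 2) /2, - 2 , - 1.29, - 1,  0,sqrt( 14)/14, 2.03, 2.51, 5, 5.39,  7]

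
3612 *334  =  1206408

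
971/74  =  13 + 9/74 = 13.12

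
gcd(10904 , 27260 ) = 5452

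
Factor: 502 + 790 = 1292= 2^2*17^1*19^1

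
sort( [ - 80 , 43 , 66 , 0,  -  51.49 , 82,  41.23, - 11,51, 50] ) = [ - 80,-51.49, - 11,0,  41.23,  43 , 50, 51, 66, 82 ] 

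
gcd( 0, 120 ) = 120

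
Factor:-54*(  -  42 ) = 2^2*3^4 * 7^1 = 2268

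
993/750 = 1+ 81/250  =  1.32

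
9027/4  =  2256 + 3/4=2256.75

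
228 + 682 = 910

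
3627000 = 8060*450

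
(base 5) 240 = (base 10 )70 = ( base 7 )130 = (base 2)1000110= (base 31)28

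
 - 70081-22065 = -92146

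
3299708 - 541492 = 2758216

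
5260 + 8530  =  13790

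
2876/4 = 719 = 719.00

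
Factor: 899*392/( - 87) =  -  2^3 * 3^( - 1)*7^2 *31^1 = - 12152/3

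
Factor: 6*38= 2^2*3^1*19^1 = 228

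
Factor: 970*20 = 2^3 * 5^2 * 97^1 =19400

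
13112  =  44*298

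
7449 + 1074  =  8523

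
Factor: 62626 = 2^1*173^1 * 181^1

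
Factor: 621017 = 621017^1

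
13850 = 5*2770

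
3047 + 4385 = 7432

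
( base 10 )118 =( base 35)3d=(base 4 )1312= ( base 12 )9A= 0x76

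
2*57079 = 114158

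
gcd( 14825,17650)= 25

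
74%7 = 4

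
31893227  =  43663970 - 11770743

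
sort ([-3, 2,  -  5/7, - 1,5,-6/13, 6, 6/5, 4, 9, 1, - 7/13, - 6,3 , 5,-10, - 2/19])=[ - 10, - 6, - 3, - 1, - 5/7, - 7/13, - 6/13,-2/19,1, 6/5, 2, 3, 4,5, 5 , 6,9 ] 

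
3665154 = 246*14899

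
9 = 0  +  9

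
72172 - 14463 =57709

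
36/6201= 4/689 = 0.01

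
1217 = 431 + 786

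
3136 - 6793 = - 3657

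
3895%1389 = 1117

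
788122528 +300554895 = 1088677423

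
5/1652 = 5/1652 = 0.00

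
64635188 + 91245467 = 155880655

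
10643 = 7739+2904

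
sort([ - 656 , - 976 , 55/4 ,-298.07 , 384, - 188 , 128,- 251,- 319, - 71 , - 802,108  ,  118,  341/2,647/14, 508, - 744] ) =[ - 976, - 802, - 744, - 656, - 319,- 298.07 , - 251, -188, - 71,55/4 , 647/14, 108, 118, 128, 341/2, 384,508] 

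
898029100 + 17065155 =915094255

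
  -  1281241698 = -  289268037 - 991973661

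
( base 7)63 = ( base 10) 45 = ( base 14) 33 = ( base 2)101101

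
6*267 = 1602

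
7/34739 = 7/34739 = 0.00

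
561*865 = 485265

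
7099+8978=16077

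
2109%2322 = 2109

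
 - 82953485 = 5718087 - 88671572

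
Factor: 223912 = 2^3*13^1*2153^1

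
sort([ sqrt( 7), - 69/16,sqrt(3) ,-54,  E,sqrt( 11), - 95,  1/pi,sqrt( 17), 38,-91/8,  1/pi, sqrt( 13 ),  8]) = [ - 95, - 54,-91/8, - 69/16,1/pi,  1/pi,sqrt(  3),  sqrt( 7), E, sqrt( 11 ), sqrt ( 13 ), sqrt (17),8, 38]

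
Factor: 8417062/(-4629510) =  - 3^ ( - 2 )* 5^(-1)*1471^1*2861^1*51439^ (  -  1 ) = - 4208531/2314755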